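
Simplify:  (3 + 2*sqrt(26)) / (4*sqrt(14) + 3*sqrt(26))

Multiply numerator and denominator by -4*sqrt(14) + 3*sqrt(26).
Denominator becomes 10; numerator becomes -16*sqrt(91) - 12*sqrt(14) + 9*sqrt(26) + 156.

(-16*sqrt(91) - 12*sqrt(14) + 9*sqrt(26) + 156)/10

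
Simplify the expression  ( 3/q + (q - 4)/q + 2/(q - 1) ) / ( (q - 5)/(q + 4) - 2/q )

Numerator: 3/q + (q - 4)/q + 2/(q - 1) = (q**2 + 1)/(q**2 - q)
Denominator: (q - 5)/(q + 4) - 2/q = (q**2 - 7*q - 8)/(q**2 + 4*q)
Divide: ((q**2 + 1)/(q**2 - q)) · ((q**2 + 4*q)/(q**2 - 7*q - 8)) = (q**3 + 4*q**2 + q + 4)/(q**3 - 8*q**2 - q + 8)

(q**3 + 4*q**2 + q + 4)/(q**3 - 8*q**2 - q + 8)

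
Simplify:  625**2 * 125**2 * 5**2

5**16

625**2 = 5**8; 125**2 = 5**6; 5**2 = 5**2
Combine exponents: 5**16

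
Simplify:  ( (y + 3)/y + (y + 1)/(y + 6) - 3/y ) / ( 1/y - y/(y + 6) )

Numerator: (y + 3)/y + (y + 1)/(y + 6) - 3/y = (2*y + 7)/(y + 6)
Denominator: 1/y - y/(y + 6) = (-y^2 + y + 6)/(y^2 + 6*y)
Divide: ((2*y + 7)/(y + 6)) · ((y^2 + 6*y)/(-y^2 + y + 6)) = (-2*y^2 - 7*y)/(y^2 - y - 6)

(-2*y^2 - 7*y)/(y^2 - y - 6)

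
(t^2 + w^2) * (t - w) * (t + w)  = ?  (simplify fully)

t^4 - w^4

Telescope via difference of squares: (t+w)(t-w) = t^2 - w^2, then repeat with the next factor.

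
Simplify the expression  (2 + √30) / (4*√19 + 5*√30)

Multiply numerator and denominator by -4*√19 + 5*√30.
Denominator becomes 446; numerator becomes -4*√570 - 8*√19 + 10*√30 + 150.

(-2*√570 - 4*√19 + 5*√30 + 75)/223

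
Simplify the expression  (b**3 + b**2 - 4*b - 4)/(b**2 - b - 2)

b + 2

Factor: b**3 + b**2 - 4*b - 4 = (b + 2)*(b - 2)*(b + 1);  b**2 - b - 2 = (b - 2)*(b + 1)
Cancel the common factors (b - 2), (b + 1).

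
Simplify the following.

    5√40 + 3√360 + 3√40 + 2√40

5√40 = 10*√10; 3√360 = 18*√10; 3√40 = 6*√10; 2√40 = 4*√10
Combine: (10 + 18 + 6 + 4)·√10 = 38*√10

38*√10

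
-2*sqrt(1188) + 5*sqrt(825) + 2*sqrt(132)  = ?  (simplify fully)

17*sqrt(33)

2*sqrt(1188) = 12*sqrt(33); 5*sqrt(825) = 25*sqrt(33); 2*sqrt(132) = 4*sqrt(33)
Combine: (-12 + 25 + 4)·sqrt(33) = 17*sqrt(33)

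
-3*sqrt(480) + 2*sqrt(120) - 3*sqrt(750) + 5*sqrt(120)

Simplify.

-13*sqrt(30)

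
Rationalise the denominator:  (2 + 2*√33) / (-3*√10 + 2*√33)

(3*√10 + 2*√33 + 3*√330 + 66)/21

Multiply numerator and denominator by 3*√10 + 2*√33.
Denominator becomes 42; numerator becomes 6*√10 + 4*√33 + 6*√330 + 132.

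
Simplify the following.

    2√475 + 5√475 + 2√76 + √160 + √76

2√475 = 10*√19; 5√475 = 25*√19; 2√76 = 4*√19; √160 = 4*√10; √76 = 2*√19

4*√10 + 41*√19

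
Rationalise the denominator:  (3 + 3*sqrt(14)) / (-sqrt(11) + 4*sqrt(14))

Multiply numerator and denominator by sqrt(11) + 4*sqrt(14).
Denominator becomes 213; numerator becomes 3*sqrt(11) + 3*sqrt(154) + 12*sqrt(14) + 168.

(sqrt(11) + sqrt(154) + 4*sqrt(14) + 56)/71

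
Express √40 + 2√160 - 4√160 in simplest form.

√40 = 2*√10; 2√160 = 8*√10; 4√160 = 16*√10
Combine: (2 + 8 - 16)·√10 = -6*√10

-6*√10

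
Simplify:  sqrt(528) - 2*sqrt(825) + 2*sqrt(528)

2*sqrt(33)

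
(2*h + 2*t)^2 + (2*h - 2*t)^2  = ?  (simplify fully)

Only the even-power cross terms survive.

8*h^2 + 8*t^2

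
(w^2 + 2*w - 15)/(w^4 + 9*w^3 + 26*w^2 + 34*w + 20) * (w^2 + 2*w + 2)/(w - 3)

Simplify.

1/(w + 2)

Factor: w^2 + 2*w - 15 = (w + 5)*(w - 3);  w^4 + 9*w^3 + 26*w^2 + 34*w + 20 = (w + 5)*(w^2 + 2*w + 2)*(w + 2)
Cancel the common factors (w^2 + 2*w + 2), (w - 3), (w + 5).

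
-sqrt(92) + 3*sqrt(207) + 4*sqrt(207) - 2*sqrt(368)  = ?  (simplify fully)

sqrt(92) = 2*sqrt(23); 3*sqrt(207) = 9*sqrt(23); 4*sqrt(207) = 12*sqrt(23); 2*sqrt(368) = 8*sqrt(23)
Combine: (-2 + 9 + 12 - 8)·sqrt(23) = 11*sqrt(23)

11*sqrt(23)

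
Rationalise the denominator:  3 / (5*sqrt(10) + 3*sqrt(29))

(-15*sqrt(10) + 9*sqrt(29))/11

Multiply numerator and denominator by -3*sqrt(29) + 5*sqrt(10).
Denominator becomes -11; numerator becomes -9*sqrt(29) + 15*sqrt(10).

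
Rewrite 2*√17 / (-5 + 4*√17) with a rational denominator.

(10*√17 + 136)/247

Multiply numerator and denominator by -4*√17 - 5.
Denominator becomes -247; numerator becomes -136 - 10*√17.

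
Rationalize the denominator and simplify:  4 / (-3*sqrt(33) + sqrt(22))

Multiply numerator and denominator by sqrt(22) + 3*sqrt(33).
Denominator becomes -275; numerator becomes 4*sqrt(22) + 12*sqrt(33).

(-12*sqrt(33) - 4*sqrt(22))/275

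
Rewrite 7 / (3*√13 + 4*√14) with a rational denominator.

(-21*√13 + 28*√14)/107

Multiply numerator and denominator by -3*√13 + 4*√14.
Denominator becomes 107; numerator becomes -21*√13 + 28*√14.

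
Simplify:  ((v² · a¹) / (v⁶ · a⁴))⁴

1/(a^12*v^16)

Inside the bracket: (v^-4) · (a^-3)
Raise to the power 4: (v^-16) · (a^-12)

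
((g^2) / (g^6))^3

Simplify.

g^(-12)

Inside the bracket: (g^-4)
Raise to the power 3: (g^-12)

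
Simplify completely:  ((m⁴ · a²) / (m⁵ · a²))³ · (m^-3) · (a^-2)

1/(a²*m⁶)

Inside the bracket: (m^-1)
Raise to the power 3: (m^-3)
Multiply by (m^-3) · (a^-2): add exponents.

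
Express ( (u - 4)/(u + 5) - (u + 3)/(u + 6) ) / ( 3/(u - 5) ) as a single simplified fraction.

(-2*u**2 - 3*u + 65)/(u**2 + 11*u + 30)

Numerator: (u - 4)/(u + 5) - (u + 3)/(u + 6) = (-6*u - 39)/(u**2 + 11*u + 30)
Denominator: 3/(u - 5) = 3/(u - 5)
Divide: ((-6*u - 39)/(u**2 + 11*u + 30)) · (u/3 - 5/3) = (-2*u**2 - 3*u + 65)/(u**2 + 11*u + 30)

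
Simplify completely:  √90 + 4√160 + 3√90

28*√10

√90 = 3*√10; 4√160 = 16*√10; 3√90 = 9*√10
Combine: (3 + 16 + 9)·√10 = 28*√10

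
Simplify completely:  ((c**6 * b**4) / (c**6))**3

Inside the bracket: b**4
Raise to the power 3: b**12

b**12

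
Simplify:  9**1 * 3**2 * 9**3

3**10

9**1 = 3**2; 3**2 = 3**2; 9**3 = 3**6
Combine exponents: 3**10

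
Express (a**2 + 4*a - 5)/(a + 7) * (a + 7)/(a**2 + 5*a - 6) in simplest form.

Factor: a**2 + 4*a - 5 = (a + 5)*(a - 1);  a**2 + 5*a - 6 = (a - 1)*(a + 6)
Cancel the common factors (a + 7), (a - 1).

(a + 5)/(a + 6)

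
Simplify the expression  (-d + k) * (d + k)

-d^2 + k^2

(k+d)(k-d) = -d^2 + k^2.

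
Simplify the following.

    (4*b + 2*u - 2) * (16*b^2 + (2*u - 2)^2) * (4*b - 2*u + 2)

256*b^4 - 16*u^4 + 64*u^3 - 96*u^2 + 64*u - 16

Telescope via difference of squares: ((4*b)+(2*u - 2))((4*b)-(2*u - 2)) = 16*b^2 - 4*u^2 + 8*u - 4, then repeat with the next factor.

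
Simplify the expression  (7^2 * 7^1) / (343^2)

7^(-3)

7^2 = 7^2; 7^1 = 7^1; 343^2 = 7^6
Combine exponents: 7^(-3)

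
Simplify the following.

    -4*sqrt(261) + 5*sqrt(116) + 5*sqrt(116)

4*sqrt(261) = 12*sqrt(29); 5*sqrt(116) = 10*sqrt(29); 5*sqrt(116) = 10*sqrt(29)
Combine: (-12 + 10 + 10)·sqrt(29) = 8*sqrt(29)

8*sqrt(29)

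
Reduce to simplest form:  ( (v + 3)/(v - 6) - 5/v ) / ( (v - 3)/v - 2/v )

Numerator: (v + 3)/(v - 6) - 5/v = (v^2 - 2*v + 30)/(v^2 - 6*v)
Denominator: (v - 3)/v - 2/v = (v - 5)/v
Divide: ((v^2 - 2*v + 30)/(v^2 - 6*v)) · (v/(v - 5)) = (v^2 - 2*v + 30)/(v^2 - 11*v + 30)

(v^2 - 2*v + 30)/(v^2 - 11*v + 30)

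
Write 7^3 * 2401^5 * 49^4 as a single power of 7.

7^31

7^3 = 7^3; 2401^5 = 7^20; 49^4 = 7^8
Combine exponents: 7^31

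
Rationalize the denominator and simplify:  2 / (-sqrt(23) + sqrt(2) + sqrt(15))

Group as (sqrt(2) + sqrt(15)) - sqrt(23); multiply by (sqrt(2) + sqrt(15)) + sqrt(23), then rationalise the remaining surd.

(3*sqrt(23) + 5*sqrt(15) + 18*sqrt(2) + sqrt(690))/21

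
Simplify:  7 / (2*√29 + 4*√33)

(-7*√29 + 14*√33)/206

Multiply numerator and denominator by -2*√29 + 4*√33.
Denominator becomes 412; numerator becomes -14*√29 + 28*√33.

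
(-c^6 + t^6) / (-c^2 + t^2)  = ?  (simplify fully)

Difference of sixth powers: factor out (-c^2 + t^2).

c^4 + c^2*t^2 + t^4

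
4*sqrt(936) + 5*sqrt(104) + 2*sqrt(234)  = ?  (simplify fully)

4*sqrt(936) = 24*sqrt(26); 5*sqrt(104) = 10*sqrt(26); 2*sqrt(234) = 6*sqrt(26)
Combine: (24 + 10 + 6)·sqrt(26) = 40*sqrt(26)

40*sqrt(26)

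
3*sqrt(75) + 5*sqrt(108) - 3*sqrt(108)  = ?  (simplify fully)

3*sqrt(75) = 15*sqrt(3); 5*sqrt(108) = 30*sqrt(3); 3*sqrt(108) = 18*sqrt(3)
Combine: (15 + 30 - 18)·sqrt(3) = 27*sqrt(3)

27*sqrt(3)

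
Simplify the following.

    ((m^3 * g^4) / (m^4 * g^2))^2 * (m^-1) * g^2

Inside the bracket: (m^-1) * g^2
Raise to the power 2: (m^-2) * g^4
Multiply by (m^-1) * g^2: add exponents.

g^6/m^3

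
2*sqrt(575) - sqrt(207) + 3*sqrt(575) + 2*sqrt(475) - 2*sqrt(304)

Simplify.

2*sqrt(575) = 10*sqrt(23); sqrt(207) = 3*sqrt(23); 3*sqrt(575) = 15*sqrt(23); 2*sqrt(475) = 10*sqrt(19); 2*sqrt(304) = 8*sqrt(19)

2*sqrt(19) + 22*sqrt(23)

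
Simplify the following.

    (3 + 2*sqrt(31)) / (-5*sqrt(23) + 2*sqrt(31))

Multiply numerator and denominator by 2*sqrt(31) + 5*sqrt(23).
Denominator becomes -451; numerator becomes 6*sqrt(31) + 15*sqrt(23) + 124 + 10*sqrt(713).

(-10*sqrt(713) - 124 - 15*sqrt(23) - 6*sqrt(31))/451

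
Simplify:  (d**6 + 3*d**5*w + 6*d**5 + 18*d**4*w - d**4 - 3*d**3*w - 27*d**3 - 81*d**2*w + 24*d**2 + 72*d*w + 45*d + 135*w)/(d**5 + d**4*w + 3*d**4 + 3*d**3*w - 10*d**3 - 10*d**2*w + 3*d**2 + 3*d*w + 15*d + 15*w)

(d**2 + 3*d*w + 3*d + 9*w)/(d + w)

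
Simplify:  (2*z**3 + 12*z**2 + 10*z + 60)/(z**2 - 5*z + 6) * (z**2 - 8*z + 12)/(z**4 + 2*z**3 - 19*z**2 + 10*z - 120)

(2*z - 12)/(z**2 - 7*z + 12)

Factor: 2*z**3 + 12*z**2 + 10*z + 60 = 2*(z + 6)*(z**2 + 5);  z**2 - 5*z + 6 = (z - 3)*(z - 2);  z**2 - 8*z + 12 = (z - 2)*(z - 6);  z**4 + 2*z**3 - 19*z**2 + 10*z - 120 = (z**2 + 5)*(z - 4)*(z + 6)
Cancel the common factors (z**2 + 5), (z - 2), (z + 6).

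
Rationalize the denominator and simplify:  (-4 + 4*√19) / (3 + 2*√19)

(-20*√19 + 164)/67

Multiply numerator and denominator by -2*√19 + 3.
Denominator becomes -67; numerator becomes -164 + 20*√19.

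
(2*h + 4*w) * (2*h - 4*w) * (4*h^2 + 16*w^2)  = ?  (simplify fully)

16*h^4 - 256*w^4

((2*h)+(4*w))((2*h)-(4*w)) = 4*h^2 - 16*w^2; continue pairing.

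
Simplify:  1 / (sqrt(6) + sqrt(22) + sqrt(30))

(-6*sqrt(110) - sqrt(30) + 7*sqrt(22) + 23*sqrt(6))/262

Group as (sqrt(22) + sqrt(30)) + sqrt(6); multiply by (sqrt(22) + sqrt(30)) - sqrt(6), then rationalise the remaining surd.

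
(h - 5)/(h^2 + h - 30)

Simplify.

1/(h + 6)

Factor: h^2 + h - 30 = (h + 6)*(h - 5)
Cancel the common factor (h - 5).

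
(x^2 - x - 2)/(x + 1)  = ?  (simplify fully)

Factor: x^2 - x - 2 = (x - 2)*(x + 1)
Cancel the common factor (x + 1).

x - 2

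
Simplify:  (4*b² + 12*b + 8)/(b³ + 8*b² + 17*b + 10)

Factor: 4*b² + 12*b + 8 = 4·(b + 2)·(b + 1);  b³ + 8*b² + 17*b + 10 = (b + 2)·(b + 5)·(b + 1)
Cancel the common factors (b + 2), (b + 1).

4/(b + 5)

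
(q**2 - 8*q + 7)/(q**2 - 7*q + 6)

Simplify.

Factor: q**2 - 8*q + 7 = (q - 7)*(q - 1);  q**2 - 7*q + 6 = (q - 6)*(q - 1)
Cancel the common factor (q - 1).

(q - 7)/(q - 6)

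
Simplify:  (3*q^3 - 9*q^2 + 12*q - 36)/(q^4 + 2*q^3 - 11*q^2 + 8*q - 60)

Factor: 3*q^3 - 9*q^2 + 12*q - 36 = 3*(q^2 + 4)*(q - 3);  q^4 + 2*q^3 - 11*q^2 + 8*q - 60 = (q + 5)*(q^2 + 4)*(q - 3)
Cancel the common factors (q^2 + 4), (q - 3).

3/(q + 5)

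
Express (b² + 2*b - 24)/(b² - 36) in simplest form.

Factor: b² + 2*b - 24 = (b - 4)·(b + 6);  b² - 36 = (b + 6)·(b - 6)
Cancel the common factor (b + 6).

(b - 4)/(b - 6)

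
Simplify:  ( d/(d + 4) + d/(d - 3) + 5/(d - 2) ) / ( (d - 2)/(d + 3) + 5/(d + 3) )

(2*d^3 + 2*d^2 + 3*d - 60)/(d^3 - d^2 - 14*d + 24)

Numerator: d/(d + 4) + d/(d - 3) + 5/(d - 2) = (2*d^3 + 2*d^2 + 3*d - 60)/(d^3 - d^2 - 14*d + 24)
Denominator: (d - 2)/(d + 3) + 5/(d + 3) = 1
Divide: ((2*d^3 + 2*d^2 + 3*d - 60)/(d^3 - d^2 - 14*d + 24)) · (1) = (2*d^3 + 2*d^2 + 3*d - 60)/(d^3 - d^2 - 14*d + 24)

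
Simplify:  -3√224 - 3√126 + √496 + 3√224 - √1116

3√224 = 12*√14; 3√126 = 9*√14; √496 = 4*√31; 3√224 = 12*√14; √1116 = 6*√31

-9*√14 - 2*√31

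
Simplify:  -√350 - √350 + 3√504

8*√14

√350 = 5*√14; √350 = 5*√14; 3√504 = 18*√14
Combine: (-5 - 5 + 18)·√14 = 8*√14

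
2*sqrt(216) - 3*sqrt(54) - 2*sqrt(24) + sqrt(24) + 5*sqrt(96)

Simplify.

2*sqrt(216) = 12*sqrt(6); 3*sqrt(54) = 9*sqrt(6); 2*sqrt(24) = 4*sqrt(6); sqrt(24) = 2*sqrt(6); 5*sqrt(96) = 20*sqrt(6)
Combine: (12 - 9 - 4 + 2 + 20)·sqrt(6) = 21*sqrt(6)

21*sqrt(6)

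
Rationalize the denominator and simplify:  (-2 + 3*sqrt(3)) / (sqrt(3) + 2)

-13 + 8*sqrt(3)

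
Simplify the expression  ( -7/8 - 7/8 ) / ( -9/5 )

Numerator: -7/8 - 7/8 = -7/4
Denominator: -9/5 = -9/5
Divide: (-7/4) · (-5/9) = 35/36

35/36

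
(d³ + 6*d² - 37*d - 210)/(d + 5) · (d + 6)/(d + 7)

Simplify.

d² - 36

Factor: d³ + 6*d² - 37*d - 210 = (d - 6)·(d + 5)·(d + 7)
Cancel the common factors (d + 7), (d + 5).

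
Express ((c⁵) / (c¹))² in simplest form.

c⁸

Inside the bracket: c⁴
Raise to the power 2: c⁸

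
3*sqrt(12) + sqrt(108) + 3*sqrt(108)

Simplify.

3*sqrt(12) = 6*sqrt(3); sqrt(108) = 6*sqrt(3); 3*sqrt(108) = 18*sqrt(3)
Combine: (6 + 6 + 18)·sqrt(3) = 30*sqrt(3)

30*sqrt(3)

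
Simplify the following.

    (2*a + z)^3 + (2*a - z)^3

16*a^3 + 12*a*z^2

Only the even-power cross terms survive.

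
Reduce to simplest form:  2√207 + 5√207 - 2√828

9*√23

2√207 = 6*√23; 5√207 = 15*√23; 2√828 = 12*√23
Combine: (6 + 15 - 12)·√23 = 9*√23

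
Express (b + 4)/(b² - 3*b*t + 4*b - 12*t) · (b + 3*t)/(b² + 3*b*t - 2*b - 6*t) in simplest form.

-1/(-b² + 3*b*t + 2*b - 6*t)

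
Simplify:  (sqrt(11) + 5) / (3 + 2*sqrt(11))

(1 + sqrt(11))/5

Multiply numerator and denominator by -2*sqrt(11) + 3.
Denominator becomes -35; numerator becomes -7*sqrt(11) - 7.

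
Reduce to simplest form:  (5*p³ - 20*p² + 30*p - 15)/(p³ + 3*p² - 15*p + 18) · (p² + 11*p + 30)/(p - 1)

5*p + 25

Factor: 5*p³ - 20*p² + 30*p - 15 = 5·(p² - 3*p + 3)·(p - 1);  p³ + 3*p² - 15*p + 18 = (p + 6)·(p² - 3*p + 3);  p² + 11*p + 30 = (p + 5)·(p + 6)
Cancel the common factors (p² - 3*p + 3), (p + 6), (p - 1).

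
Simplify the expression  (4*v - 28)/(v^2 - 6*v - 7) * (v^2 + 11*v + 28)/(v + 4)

Factor: 4*v - 28 = 4*(v - 7);  v^2 - 6*v - 7 = (v + 1)*(v - 7);  v^2 + 11*v + 28 = (v + 4)*(v + 7)
Cancel the common factors (v - 7), (v + 4).

(4*v + 28)/(v + 1)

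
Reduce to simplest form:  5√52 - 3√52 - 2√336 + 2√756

4*√13 + 4*√21

5√52 = 10*√13; 3√52 = 6*√13; 2√336 = 8*√21; 2√756 = 12*√21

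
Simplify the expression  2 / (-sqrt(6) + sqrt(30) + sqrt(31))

(-110*sqrt(6) + 10*sqrt(31) + 14*sqrt(30) + 24*sqrt(155))/695

Group as (sqrt(30) + sqrt(31)) - sqrt(6); multiply by (sqrt(30) + sqrt(31)) + sqrt(6), then rationalise the remaining surd.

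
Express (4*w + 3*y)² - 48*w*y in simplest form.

Expanding gives 16*w² - 24*w*y + 9*y², a perfect square.

(4*w - 3*y)²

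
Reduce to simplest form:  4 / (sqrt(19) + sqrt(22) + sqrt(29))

(-sqrt(12122) + 6*sqrt(29) + 13*sqrt(22) + 16*sqrt(19))/191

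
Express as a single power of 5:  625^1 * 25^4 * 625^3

5^24

625^1 = 5^4; 25^4 = 5^8; 625^3 = 5^12
Combine exponents: 5^24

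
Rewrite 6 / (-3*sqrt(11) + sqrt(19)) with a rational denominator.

(-9*sqrt(11) - 3*sqrt(19))/40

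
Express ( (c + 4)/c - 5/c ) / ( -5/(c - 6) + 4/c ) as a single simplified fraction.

Numerator: (c + 4)/c - 5/c = (c - 1)/c
Denominator: -5/(c - 6) + 4/c = (-c - 24)/(c^2 - 6*c)
Divide: ((c - 1)/c) · ((c^2 - 6*c)/(-c - 24)) = (-c^2 + 7*c - 6)/(c + 24)

(-c^2 + 7*c - 6)/(c + 24)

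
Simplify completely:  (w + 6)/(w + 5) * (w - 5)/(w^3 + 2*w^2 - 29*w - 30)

Factor: w^3 + 2*w^2 - 29*w - 30 = (w + 6)*(w - 5)*(w + 1)
Cancel the common factors (w + 6), (w - 5).

1/(w^2 + 6*w + 5)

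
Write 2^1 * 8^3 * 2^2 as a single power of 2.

2^1 = 2^1; 8^3 = 2^9; 2^2 = 2^2
Combine exponents: 2^12

2^12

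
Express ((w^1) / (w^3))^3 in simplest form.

w^(-6)

Inside the bracket: (w^-2)
Raise to the power 3: (w^-6)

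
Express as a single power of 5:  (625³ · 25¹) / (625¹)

5^10

625³ = 5^12; 25¹ = 5^2; 625¹ = 5^4
Combine exponents: 5^10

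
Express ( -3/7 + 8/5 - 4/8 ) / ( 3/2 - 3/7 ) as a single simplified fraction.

47/75

Numerator: -3/7 + 8/5 - 4/8 = 47/70
Denominator: 3/2 - 3/7 = 15/14
Divide: (47/70) · (14/15) = 47/75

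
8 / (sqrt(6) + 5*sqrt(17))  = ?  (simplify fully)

(-8*sqrt(6) + 40*sqrt(17))/419

Multiply numerator and denominator by -5*sqrt(17) + sqrt(6).
Denominator becomes -419; numerator becomes -40*sqrt(17) + 8*sqrt(6).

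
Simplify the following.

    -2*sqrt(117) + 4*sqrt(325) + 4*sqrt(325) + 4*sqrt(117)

46*sqrt(13)

2*sqrt(117) = 6*sqrt(13); 4*sqrt(325) = 20*sqrt(13); 4*sqrt(325) = 20*sqrt(13); 4*sqrt(117) = 12*sqrt(13)
Combine: (-6 + 20 + 20 + 12)·sqrt(13) = 46*sqrt(13)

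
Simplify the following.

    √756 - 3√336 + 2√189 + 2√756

12*√21

√756 = 6*√21; 3√336 = 12*√21; 2√189 = 6*√21; 2√756 = 12*√21
Combine: (6 - 12 + 6 + 12)·√21 = 12*√21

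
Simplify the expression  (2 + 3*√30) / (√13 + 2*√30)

(-3*√390 - 2*√13 + 4*√30 + 180)/107

Multiply numerator and denominator by -√13 + 2*√30.
Denominator becomes 107; numerator becomes -3*√390 - 2*√13 + 4*√30 + 180.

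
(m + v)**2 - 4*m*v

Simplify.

Expanding gives m**2 - 2*m*v + v**2, a perfect square.

(m - v)**2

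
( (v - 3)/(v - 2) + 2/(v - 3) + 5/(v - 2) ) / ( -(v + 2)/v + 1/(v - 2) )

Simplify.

(-v^3 - v^2 + 10*v)/(v^3 - 4*v^2 - v + 12)

Numerator: (v - 3)/(v - 2) + 2/(v - 3) + 5/(v - 2) = (v^2 + v - 10)/(v^2 - 5*v + 6)
Denominator: -(v + 2)/v + 1/(v - 2) = (-v^2 + v + 4)/(v^2 - 2*v)
Divide: ((v^2 + v - 10)/(v^2 - 5*v + 6)) · ((v^2 - 2*v)/(-v^2 + v + 4)) = (-v^3 - v^2 + 10*v)/(v^3 - 4*v^2 - v + 12)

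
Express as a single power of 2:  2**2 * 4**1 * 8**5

2**2 = 2**2; 4**1 = 2**2; 8**5 = 2**15
Combine exponents: 2**19

2**19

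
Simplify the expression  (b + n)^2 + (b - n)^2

Binomially expand both and collect terms in b, n.

2*b^2 + 2*n^2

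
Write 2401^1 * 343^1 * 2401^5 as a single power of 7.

7^27

2401^1 = 7^4; 343^1 = 7^3; 2401^5 = 7^20
Combine exponents: 7^27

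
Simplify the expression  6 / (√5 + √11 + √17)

Group as (√5 + √11) + √17; multiply by (√5 + √11) - √17, then rationalise the remaining surd.

(-4*√935 - 2*√17 + 22*√11 + 46*√5)/73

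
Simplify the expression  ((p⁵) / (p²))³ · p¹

Inside the bracket: p³
Raise to the power 3: p⁹
Multiply by p¹: add exponents.

p^10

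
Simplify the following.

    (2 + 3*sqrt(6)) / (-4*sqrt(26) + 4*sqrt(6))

(-3*sqrt(39) - 9 - sqrt(26) - sqrt(6))/40

Multiply numerator and denominator by 4*sqrt(6) + 4*sqrt(26).
Denominator becomes -320; numerator becomes 8*sqrt(6) + 8*sqrt(26) + 72 + 24*sqrt(39).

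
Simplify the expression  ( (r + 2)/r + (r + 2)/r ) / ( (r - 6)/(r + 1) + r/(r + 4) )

(2*r³ + 14*r² + 28*r + 16)/(2*r³ - r² - 24*r)

Numerator: (r + 2)/r + (r + 2)/r = (2*r + 4)/r
Denominator: (r - 6)/(r + 1) + r/(r + 4) = (2*r² - r - 24)/(r² + 5*r + 4)
Divide: ((2*r + 4)/r) · ((r² + 5*r + 4)/(2*r² - r - 24)) = (2*r³ + 14*r² + 28*r + 16)/(2*r³ - r² - 24*r)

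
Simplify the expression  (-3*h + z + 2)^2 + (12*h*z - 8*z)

After expansion: 9*h^2 + 6*h*z - 12*h + z^2 - 4*z + 4 — a perfect-square trinomial.

(3*h + z - 2)^2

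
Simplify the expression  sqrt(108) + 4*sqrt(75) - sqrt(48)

22*sqrt(3)

sqrt(108) = 6*sqrt(3); 4*sqrt(75) = 20*sqrt(3); sqrt(48) = 4*sqrt(3)
Combine: (6 + 20 - 4)·sqrt(3) = 22*sqrt(3)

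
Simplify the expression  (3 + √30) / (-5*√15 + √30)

(-25*√2 - 5*√15 - 10 - √30)/115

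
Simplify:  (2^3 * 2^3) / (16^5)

2^(-14)

2^3 = 2^3; 2^3 = 2^3; 16^5 = 2^20
Combine exponents: 2^(-14)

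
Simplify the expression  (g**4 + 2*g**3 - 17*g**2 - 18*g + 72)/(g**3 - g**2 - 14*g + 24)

g + 3

Factor: g**4 + 2*g**3 - 17*g**2 - 18*g + 72 = (g + 3)*(g - 3)*(g - 2)*(g + 4);  g**3 - g**2 - 14*g + 24 = (g - 2)*(g - 3)*(g + 4)
Cancel the common factors (g - 2), (g - 3), (g + 4).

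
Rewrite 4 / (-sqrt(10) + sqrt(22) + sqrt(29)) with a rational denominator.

(-164*sqrt(10) + 12*sqrt(29) + 68*sqrt(22) + 16*sqrt(1595))/871

Group as (sqrt(22) + sqrt(29)) - sqrt(10); multiply by (sqrt(22) + sqrt(29)) + sqrt(10), then rationalise the remaining surd.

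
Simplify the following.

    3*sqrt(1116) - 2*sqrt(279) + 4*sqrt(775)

32*sqrt(31)

3*sqrt(1116) = 18*sqrt(31); 2*sqrt(279) = 6*sqrt(31); 4*sqrt(775) = 20*sqrt(31)
Combine: (18 - 6 + 20)·sqrt(31) = 32*sqrt(31)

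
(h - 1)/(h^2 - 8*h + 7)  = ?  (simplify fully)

Factor: h^2 - 8*h + 7 = (h - 7)*(h - 1)
Cancel the common factor (h - 1).

1/(h - 7)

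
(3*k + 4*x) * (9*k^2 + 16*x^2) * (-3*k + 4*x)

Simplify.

((4*x)+(3*k))((4*x)-(3*k)) = -9*k^2 + 16*x^2; continue pairing.

-81*k^4 + 256*x^4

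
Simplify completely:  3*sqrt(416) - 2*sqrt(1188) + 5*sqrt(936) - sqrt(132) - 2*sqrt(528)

-22*sqrt(33) + 42*sqrt(26)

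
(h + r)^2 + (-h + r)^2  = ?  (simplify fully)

Binomially expand both and collect terms in r, h.

2*h^2 + 2*r^2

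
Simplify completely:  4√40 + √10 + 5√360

4√40 = 8*√10; √10 = √10; 5√360 = 30*√10
Combine: (8 + 1 + 30)·√10 = 39*√10

39*√10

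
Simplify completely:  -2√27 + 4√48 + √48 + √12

2√27 = 6*√3; 4√48 = 16*√3; √48 = 4*√3; √12 = 2*√3
Combine: (-6 + 16 + 4 + 2)·√3 = 16*√3

16*√3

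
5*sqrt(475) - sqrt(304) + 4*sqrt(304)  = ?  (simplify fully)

5*sqrt(475) = 25*sqrt(19); sqrt(304) = 4*sqrt(19); 4*sqrt(304) = 16*sqrt(19)
Combine: (25 - 4 + 16)·sqrt(19) = 37*sqrt(19)

37*sqrt(19)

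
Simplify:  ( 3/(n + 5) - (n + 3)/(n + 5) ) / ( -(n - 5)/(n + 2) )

(n^2 + 2*n)/(n^2 - 25)

Numerator: 3/(n + 5) - (n + 3)/(n + 5) = -n/(n + 5)
Denominator: -(n - 5)/(n + 2) = (-n + 5)/(n + 2)
Divide: (-n/(n + 5)) · ((n + 2)/(-n + 5)) = (n^2 + 2*n)/(n^2 - 25)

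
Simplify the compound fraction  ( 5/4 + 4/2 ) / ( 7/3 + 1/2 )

39/34

Numerator: 5/4 + 4/2 = 13/4
Denominator: 7/3 + 1/2 = 17/6
Divide: (13/4) · (6/17) = 39/34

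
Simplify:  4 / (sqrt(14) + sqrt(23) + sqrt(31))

(-2*sqrt(9982) + 6*sqrt(31) + 22*sqrt(23) + 40*sqrt(14))/313

Group as (sqrt(14) + sqrt(23)) + sqrt(31); multiply by (sqrt(14) + sqrt(23)) - sqrt(31), then rationalise the remaining surd.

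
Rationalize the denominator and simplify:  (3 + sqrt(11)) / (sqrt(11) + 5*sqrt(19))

Multiply numerator and denominator by -5*sqrt(19) + sqrt(11).
Denominator becomes -464; numerator becomes -5*sqrt(209) - 15*sqrt(19) + 3*sqrt(11) + 11.

(-11 - 3*sqrt(11) + 15*sqrt(19) + 5*sqrt(209))/464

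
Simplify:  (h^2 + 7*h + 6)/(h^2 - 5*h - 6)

(h + 6)/(h - 6)

Factor: h^2 + 7*h + 6 = (h + 1)*(h + 6);  h^2 - 5*h - 6 = (h + 1)*(h - 6)
Cancel the common factor (h + 1).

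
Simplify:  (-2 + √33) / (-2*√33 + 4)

Multiply numerator and denominator by 4 + 2*√33.
Denominator becomes -116; numerator becomes 58.

-1/2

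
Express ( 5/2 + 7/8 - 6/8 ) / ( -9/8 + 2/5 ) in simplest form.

-105/29

Numerator: 5/2 + 7/8 - 6/8 = 21/8
Denominator: -9/8 + 2/5 = -29/40
Divide: (21/8) · (-40/29) = -105/29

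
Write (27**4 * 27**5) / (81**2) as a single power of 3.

3**19

27**4 = 3**12; 27**5 = 3**15; 81**2 = 3**8
Combine exponents: 3**19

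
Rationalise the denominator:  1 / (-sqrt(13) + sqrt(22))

Multiply numerator and denominator by sqrt(13) + sqrt(22).
Denominator becomes 9; numerator becomes sqrt(13) + sqrt(22).

(sqrt(13) + sqrt(22))/9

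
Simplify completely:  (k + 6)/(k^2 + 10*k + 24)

1/(k + 4)

Factor: k^2 + 10*k + 24 = (k + 4)*(k + 6)
Cancel the common factor (k + 6).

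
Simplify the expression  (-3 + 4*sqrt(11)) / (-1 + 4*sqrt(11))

(-8*sqrt(11) + 173)/175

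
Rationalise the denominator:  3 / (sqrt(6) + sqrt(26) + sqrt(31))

(-12*sqrt(1209) + 3*sqrt(31) + 33*sqrt(26) + 153*sqrt(6))/623

Group as (sqrt(6) + sqrt(26)) + sqrt(31); multiply by (sqrt(6) + sqrt(26)) - sqrt(31), then rationalise the remaining surd.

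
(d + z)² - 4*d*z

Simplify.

After expansion: d² - 2*d*z + z² — a perfect-square trinomial.

(d - z)²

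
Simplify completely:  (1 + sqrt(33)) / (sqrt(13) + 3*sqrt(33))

(-sqrt(429) - sqrt(13) + 3*sqrt(33) + 99)/284

Multiply numerator and denominator by -sqrt(13) + 3*sqrt(33).
Denominator becomes 284; numerator becomes -sqrt(429) - sqrt(13) + 3*sqrt(33) + 99.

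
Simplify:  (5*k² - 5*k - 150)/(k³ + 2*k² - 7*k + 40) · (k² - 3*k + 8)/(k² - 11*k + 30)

5/(k - 5)

Factor: 5*k² - 5*k - 150 = 5·(k - 6)·(k + 5);  k³ + 2*k² - 7*k + 40 = (k + 5)·(k² - 3*k + 8);  k² - 11*k + 30 = (k - 5)·(k - 6)
Cancel the common factors (k² - 3*k + 8), (k - 6), (k + 5).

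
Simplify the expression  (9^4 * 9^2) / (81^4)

3^(-4)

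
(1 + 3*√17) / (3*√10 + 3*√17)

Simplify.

(-3*√170 - √10 + √17 + 51)/21

Multiply numerator and denominator by -3*√10 + 3*√17.
Denominator becomes 63; numerator becomes -9*√170 - 3*√10 + 3*√17 + 153.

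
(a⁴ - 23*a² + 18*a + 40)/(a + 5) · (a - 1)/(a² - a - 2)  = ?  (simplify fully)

a² - 5*a + 4

Factor: a⁴ - 23*a² + 18*a + 40 = (a + 5)·(a - 4)·(a - 2)·(a + 1);  a² - a - 2 = (a - 2)·(a + 1)
Cancel the common factors (a + 1), (a + 5), (a - 2).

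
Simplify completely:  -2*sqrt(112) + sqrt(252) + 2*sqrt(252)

10*sqrt(7)

2*sqrt(112) = 8*sqrt(7); sqrt(252) = 6*sqrt(7); 2*sqrt(252) = 12*sqrt(7)
Combine: (-8 + 6 + 12)·sqrt(7) = 10*sqrt(7)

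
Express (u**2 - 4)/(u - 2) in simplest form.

Factor: u**2 - 4 = (u + 2)*(u - 2)
Cancel the common factor (u - 2).

u + 2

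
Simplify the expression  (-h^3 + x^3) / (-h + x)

Apply the difference-of-cubes factorisation and cancel (-h + x).

h^2 + h*x + x^2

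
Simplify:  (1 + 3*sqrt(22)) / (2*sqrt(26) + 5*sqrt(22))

Multiply numerator and denominator by -2*sqrt(26) + 5*sqrt(22).
Denominator becomes 446; numerator becomes -12*sqrt(143) - 2*sqrt(26) + 5*sqrt(22) + 330.

(-12*sqrt(143) - 2*sqrt(26) + 5*sqrt(22) + 330)/446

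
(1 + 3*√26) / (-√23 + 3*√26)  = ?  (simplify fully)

Multiply numerator and denominator by √23 + 3*√26.
Denominator becomes 211; numerator becomes √23 + 3*√26 + 3*√598 + 234.

(√23 + 3*√26 + 3*√598 + 234)/211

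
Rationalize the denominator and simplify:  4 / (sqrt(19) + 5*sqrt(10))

Multiply numerator and denominator by -5*sqrt(10) + sqrt(19).
Denominator becomes -231; numerator becomes -20*sqrt(10) + 4*sqrt(19).

(-4*sqrt(19) + 20*sqrt(10))/231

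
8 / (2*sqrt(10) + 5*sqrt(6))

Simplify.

(-8*sqrt(10) + 20*sqrt(6))/55

Multiply numerator and denominator by -5*sqrt(6) + 2*sqrt(10).
Denominator becomes -110; numerator becomes -40*sqrt(6) + 16*sqrt(10).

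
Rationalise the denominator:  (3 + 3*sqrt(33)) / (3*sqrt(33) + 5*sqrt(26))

Multiply numerator and denominator by -5*sqrt(26) + 3*sqrt(33).
Denominator becomes -353; numerator becomes -15*sqrt(858) - 15*sqrt(26) + 9*sqrt(33) + 297.

(-297 - 9*sqrt(33) + 15*sqrt(26) + 15*sqrt(858))/353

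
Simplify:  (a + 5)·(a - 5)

a² - 25

Product of conjugates: (P+Q)(P-Q) = P^2 - Q^2.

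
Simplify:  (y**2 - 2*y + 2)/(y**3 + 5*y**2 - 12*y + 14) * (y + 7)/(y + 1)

1/(y + 1)

Factor: y**3 + 5*y**2 - 12*y + 14 = (y + 7)*(y**2 - 2*y + 2)
Cancel the common factors (y**2 - 2*y + 2), (y + 7).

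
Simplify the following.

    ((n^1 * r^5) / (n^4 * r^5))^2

n^(-6)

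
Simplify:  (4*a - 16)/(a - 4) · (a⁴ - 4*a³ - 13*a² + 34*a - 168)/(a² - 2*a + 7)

4*a² - 8*a - 96

Factor: 4*a - 16 = 4·(a - 4);  a⁴ - 4*a³ - 13*a² + 34*a - 168 = (a - 6)·(a² - 2*a + 7)·(a + 4)
Cancel the common factors (a² - 2*a + 7), (a - 4).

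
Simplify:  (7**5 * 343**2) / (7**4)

7**5 = 7**5; 343**2 = 7**6; 7**4 = 7**4
Combine exponents: 7**7

7**7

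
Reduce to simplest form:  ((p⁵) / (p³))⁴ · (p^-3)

p⁵

Inside the bracket: p²
Raise to the power 4: p⁸
Multiply by (p^-3): add exponents.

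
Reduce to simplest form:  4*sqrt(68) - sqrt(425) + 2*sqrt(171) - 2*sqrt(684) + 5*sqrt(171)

3*sqrt(17) + 9*sqrt(19)

4*sqrt(68) = 8*sqrt(17); sqrt(425) = 5*sqrt(17); 2*sqrt(171) = 6*sqrt(19); 2*sqrt(684) = 12*sqrt(19); 5*sqrt(171) = 15*sqrt(19)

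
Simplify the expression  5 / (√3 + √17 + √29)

(-10*√1479 - 45*√29 + 75*√17 + 215*√3)/123

Group as (√3 + √17) + √29; multiply by (√3 + √17) - √29, then rationalise the remaining surd.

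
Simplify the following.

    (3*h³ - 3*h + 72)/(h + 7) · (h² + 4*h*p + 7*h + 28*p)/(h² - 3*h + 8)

Factor: 3*h³ - 3*h + 72 = 3·(h² - 3*h + 8)·(h + 3);  h² + 4*h*p + 7*h + 28*p = (h + 7)·(h + 4*p)
Cancel the common factors (h² - 3*h + 8), (h + 7).

3*h² + 12*h*p + 9*h + 36*p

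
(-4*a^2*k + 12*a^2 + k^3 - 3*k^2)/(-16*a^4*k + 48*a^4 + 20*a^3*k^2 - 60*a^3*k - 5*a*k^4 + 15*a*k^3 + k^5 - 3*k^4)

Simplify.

Factor: -4*a^2*k + 12*a^2 + k^3 - 3*k^2 = (-2*a + k)*(2*a + k)*(k - 3);  -16*a^4*k + 48*a^4 + 20*a^3*k^2 - 60*a^3*k - 5*a*k^4 + 15*a*k^3 + k^5 - 3*k^4 = (2*a + k)*(-4*a + k)*(k - 3)*(-2*a + k)*(-a + k)
Cancel the common factors (2*a + k), (-2*a + k), (k - 3).

1/(4*a^2 - 5*a*k + k^2)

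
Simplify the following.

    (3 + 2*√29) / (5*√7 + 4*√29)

Multiply numerator and denominator by -5*√7 + 4*√29.
Denominator becomes 289; numerator becomes -10*√203 - 15*√7 + 12*√29 + 232.

(-10*√203 - 15*√7 + 12*√29 + 232)/289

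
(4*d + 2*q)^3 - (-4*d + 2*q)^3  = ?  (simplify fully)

128*d^3 + 96*d*q^2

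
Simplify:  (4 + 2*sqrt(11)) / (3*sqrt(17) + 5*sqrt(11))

Multiply numerator and denominator by -3*sqrt(17) + 5*sqrt(11).
Denominator becomes 122; numerator becomes -6*sqrt(187) - 12*sqrt(17) + 20*sqrt(11) + 110.

(-3*sqrt(187) - 6*sqrt(17) + 10*sqrt(11) + 55)/61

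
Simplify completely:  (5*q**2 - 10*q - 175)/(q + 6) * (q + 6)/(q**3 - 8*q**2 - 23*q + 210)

5/(q - 6)

Factor: 5*q**2 - 10*q - 175 = 5*(q - 7)*(q + 5);  q**3 - 8*q**2 - 23*q + 210 = (q - 7)*(q - 6)*(q + 5)
Cancel the common factors (q + 6), (q - 7), (q + 5).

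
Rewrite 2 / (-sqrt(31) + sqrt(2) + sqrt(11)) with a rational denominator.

Group as (sqrt(2) + sqrt(11)) - sqrt(31); multiply by (sqrt(2) + sqrt(11)) + sqrt(31), then rationalise the remaining surd.

(-9*sqrt(31) - 11*sqrt(11) - 20*sqrt(2) - sqrt(682))/59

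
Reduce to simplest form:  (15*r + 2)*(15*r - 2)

Product of conjugates: (P+Q)(P-Q) = P^2 - Q^2.

225*r^2 - 4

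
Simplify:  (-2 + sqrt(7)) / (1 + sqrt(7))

(-sqrt(7) + 3)/2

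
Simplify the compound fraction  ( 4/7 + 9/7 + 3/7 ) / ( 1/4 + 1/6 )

Numerator: 4/7 + 9/7 + 3/7 = 16/7
Denominator: 1/4 + 1/6 = 5/12
Divide: (16/7) · (12/5) = 192/35

192/35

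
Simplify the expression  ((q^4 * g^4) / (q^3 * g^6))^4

Inside the bracket: q^1 * (g^-2)
Raise to the power 4: q^4 * (g^-8)

q^4/g^8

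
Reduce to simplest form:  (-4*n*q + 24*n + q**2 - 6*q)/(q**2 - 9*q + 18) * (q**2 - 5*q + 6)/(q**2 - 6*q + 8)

(-4*n + q)/(q - 4)

Factor: -4*n*q + 24*n + q**2 - 6*q = (-4*n + q)*(q - 6);  q**2 - 9*q + 18 = (q - 3)*(q - 6);  q**2 - 5*q + 6 = (q - 2)*(q - 3);  q**2 - 6*q + 8 = (q - 2)*(q - 4)
Cancel the common factors (q - 6), (q - 3), (q - 2).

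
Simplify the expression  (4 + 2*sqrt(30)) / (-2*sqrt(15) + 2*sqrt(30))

(2*sqrt(15) + 2*sqrt(30) + 15*sqrt(2) + 30)/15

Multiply numerator and denominator by 2*sqrt(15) + 2*sqrt(30).
Denominator becomes 60; numerator becomes 8*sqrt(15) + 8*sqrt(30) + 60*sqrt(2) + 120.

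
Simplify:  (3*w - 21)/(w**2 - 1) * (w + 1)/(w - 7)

Factor: 3*w - 21 = 3*(w - 7);  w**2 - 1 = (w - 1)*(w + 1)
Cancel the common factors (w + 1), (w - 7).

3/(w - 1)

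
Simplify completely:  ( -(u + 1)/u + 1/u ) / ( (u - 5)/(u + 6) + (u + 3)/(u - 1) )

(-u^2 - 5*u + 6)/(2*u^2 + 3*u + 23)

Numerator: -(u + 1)/u + 1/u = -1
Denominator: (u - 5)/(u + 6) + (u + 3)/(u - 1) = (2*u^2 + 3*u + 23)/(u^2 + 5*u - 6)
Divide: (-1) · ((u^2 + 5*u - 6)/(2*u^2 + 3*u + 23)) = (-u^2 - 5*u + 6)/(2*u^2 + 3*u + 23)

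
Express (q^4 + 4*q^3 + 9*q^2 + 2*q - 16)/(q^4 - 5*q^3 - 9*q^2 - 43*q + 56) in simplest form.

(q + 2)/(q - 7)

Factor: q^4 + 4*q^3 + 9*q^2 + 2*q - 16 = (q - 1)*(q^2 + 3*q + 8)*(q + 2);  q^4 - 5*q^3 - 9*q^2 - 43*q + 56 = (q^2 + 3*q + 8)*(q - 7)*(q - 1)
Cancel the common factors (q^2 + 3*q + 8), (q - 1).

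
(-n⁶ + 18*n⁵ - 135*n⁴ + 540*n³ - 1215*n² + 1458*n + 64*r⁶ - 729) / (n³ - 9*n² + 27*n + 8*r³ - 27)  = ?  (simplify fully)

-n³ + 9*n² - 27*n + 8*r³ + 27

-n⁶ + 18*n⁵ - 135*n⁴ + 540*n³ - 1215*n² + 1458*n + 64*r⁶ - 729 factors as (-n + 2*r + 3)*(n + 2*r - 3)*(n² - 2*n*r - 6*n + 4*r² + 6*r + 9)*(n² + 2*n*r - 6*n + 4*r² - 6*r + 9).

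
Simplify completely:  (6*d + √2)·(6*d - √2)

36*d² - 2

Difference of squares with P = 6*d, Q = √2.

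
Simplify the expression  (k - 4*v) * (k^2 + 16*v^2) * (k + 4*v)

Pair the conjugate factors: (k+(4*v))(k-(4*v)) = k^2 - 16*v^2, then repeat with the next factor.

k^4 - 256*v^4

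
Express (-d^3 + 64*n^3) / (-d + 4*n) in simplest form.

d^2 + 4*d*n + 16*n^2

Factor as (a-b)(a^2+ab+b^2) with a=(4*n), b=d.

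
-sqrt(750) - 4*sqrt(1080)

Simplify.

sqrt(750) = 5*sqrt(30); 4*sqrt(1080) = 24*sqrt(30)
Combine: (-5 - 24)·sqrt(30) = -29*sqrt(30)

-29*sqrt(30)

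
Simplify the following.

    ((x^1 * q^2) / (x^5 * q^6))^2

Inside the bracket: (x^-4) * (q^-4)
Raise to the power 2: (x^-8) * (q^-8)

1/(q^8*x^8)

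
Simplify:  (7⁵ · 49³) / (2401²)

7^3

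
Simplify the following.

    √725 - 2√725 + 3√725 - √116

8*√29

√725 = 5*√29; 2√725 = 10*√29; 3√725 = 15*√29; √116 = 2*√29
Combine: (5 - 10 + 15 - 2)·√29 = 8*√29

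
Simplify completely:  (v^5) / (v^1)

v^4

Quotient: v^4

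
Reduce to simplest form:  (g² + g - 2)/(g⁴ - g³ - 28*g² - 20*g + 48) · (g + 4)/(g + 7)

1/(g² + g - 42)

Factor: g² + g - 2 = (g - 1)·(g + 2);  g⁴ - g³ - 28*g² - 20*g + 48 = (g + 2)·(g + 4)·(g - 6)·(g - 1)
Cancel the common factors (g - 1), (g + 4), (g + 2).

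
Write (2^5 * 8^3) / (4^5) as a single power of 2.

2^5 = 2^5; 8^3 = 2^9; 4^5 = 2^10
Combine exponents: 2^4

2^4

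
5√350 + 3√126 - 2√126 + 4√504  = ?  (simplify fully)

52*√14

5√350 = 25*√14; 3√126 = 9*√14; 2√126 = 6*√14; 4√504 = 24*√14
Combine: (25 + 9 - 6 + 24)·√14 = 52*√14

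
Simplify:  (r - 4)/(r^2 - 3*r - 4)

1/(r + 1)

Factor: r^2 - 3*r - 4 = (r + 1)*(r - 4)
Cancel the common factor (r - 4).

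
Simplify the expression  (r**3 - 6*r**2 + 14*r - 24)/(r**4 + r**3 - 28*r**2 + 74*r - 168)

Factor: r**3 - 6*r**2 + 14*r - 24 = (r - 4)*(r**2 - 2*r + 6);  r**4 + r**3 - 28*r**2 + 74*r - 168 = (r**2 - 2*r + 6)*(r + 7)*(r - 4)
Cancel the common factors (r**2 - 2*r + 6), (r - 4).

1/(r + 7)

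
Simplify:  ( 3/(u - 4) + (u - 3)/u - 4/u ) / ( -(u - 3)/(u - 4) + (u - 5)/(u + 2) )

Numerator: 3/(u - 4) + (u - 3)/u - 4/u = (u^2 - 8*u + 28)/(u^2 - 4*u)
Denominator: -(u - 3)/(u - 4) + (u - 5)/(u + 2) = (-8*u + 26)/(u^2 - 2*u - 8)
Divide: ((u^2 - 8*u + 28)/(u^2 - 4*u)) · ((u^2 - 2*u - 8)/(-8*u + 26)) = (-u^3 + 6*u^2 - 12*u - 56)/(8*u^2 - 26*u)

(-u^3 + 6*u^2 - 12*u - 56)/(8*u^2 - 26*u)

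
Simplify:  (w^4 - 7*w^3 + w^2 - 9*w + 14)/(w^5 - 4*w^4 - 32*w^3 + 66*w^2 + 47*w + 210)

(w - 1)/(w^2 + 2*w - 15)

Factor: w^4 - 7*w^3 + w^2 - 9*w + 14 = (w - 1)*(w - 7)*(w^2 + w + 2);  w^5 - 4*w^4 - 32*w^3 + 66*w^2 + 47*w + 210 = (w + 5)*(w^2 + w + 2)*(w - 3)*(w - 7)
Cancel the common factors (w^2 + w + 2), (w - 7).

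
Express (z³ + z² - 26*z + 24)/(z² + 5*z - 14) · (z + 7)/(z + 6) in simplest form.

Factor: z³ + z² - 26*z + 24 = (z - 4)·(z + 6)·(z - 1);  z² + 5*z - 14 = (z + 7)·(z - 2)
Cancel the common factors (z + 7), (z + 6).

(z² - 5*z + 4)/(z - 2)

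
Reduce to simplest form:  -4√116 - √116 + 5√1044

4√116 = 8*√29; √116 = 2*√29; 5√1044 = 30*√29
Combine: (-8 - 2 + 30)·√29 = 20*√29

20*√29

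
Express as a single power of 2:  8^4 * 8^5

8^4 = 2^12; 8^5 = 2^15
Combine exponents: 2^27

2^27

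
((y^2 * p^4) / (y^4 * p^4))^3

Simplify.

Inside the bracket: (y^-2)
Raise to the power 3: (y^-6)

y^(-6)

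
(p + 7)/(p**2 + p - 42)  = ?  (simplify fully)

Factor: p**2 + p - 42 = (p - 6)*(p + 7)
Cancel the common factor (p + 7).

1/(p - 6)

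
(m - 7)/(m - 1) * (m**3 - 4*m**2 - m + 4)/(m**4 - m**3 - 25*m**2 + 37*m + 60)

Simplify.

(m - 7)/(m**2 + 2*m - 15)

Factor: m**3 - 4*m**2 - m + 4 = (m + 1)*(m - 1)*(m - 4);  m**4 - m**3 - 25*m**2 + 37*m + 60 = (m + 1)*(m - 3)*(m - 4)*(m + 5)
Cancel the common factors (m + 1), (m - 4), (m - 1).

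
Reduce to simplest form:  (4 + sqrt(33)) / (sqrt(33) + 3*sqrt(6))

Multiply numerator and denominator by -3*sqrt(6) + sqrt(33).
Denominator becomes -21; numerator becomes -9*sqrt(22) - 12*sqrt(6) + 4*sqrt(33) + 33.

(-33 - 4*sqrt(33) + 12*sqrt(6) + 9*sqrt(22))/21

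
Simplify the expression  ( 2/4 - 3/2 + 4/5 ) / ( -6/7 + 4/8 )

14/25

Numerator: 2/4 - 3/2 + 4/5 = -1/5
Denominator: -6/7 + 4/8 = -5/14
Divide: (-1/5) · (-14/5) = 14/25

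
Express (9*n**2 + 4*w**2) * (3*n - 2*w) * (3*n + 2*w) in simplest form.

((3*n)+(2*w))((3*n)-(2*w)) = 9*n**2 - 4*w**2; continue pairing.

81*n**4 - 16*w**4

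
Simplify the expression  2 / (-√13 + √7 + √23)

Group as (√7 + √23) - √13; multiply by (√7 + √23) + √13, then rationalise the remaining surd.

(-34*√13 - 6*√23 + 58*√7 + 4*√2093)/355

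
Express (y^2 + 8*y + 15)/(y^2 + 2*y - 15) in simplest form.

Factor: y^2 + 8*y + 15 = (y + 3)*(y + 5);  y^2 + 2*y - 15 = (y - 3)*(y + 5)
Cancel the common factor (y + 5).

(y + 3)/(y - 3)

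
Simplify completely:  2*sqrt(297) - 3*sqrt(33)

3*sqrt(33)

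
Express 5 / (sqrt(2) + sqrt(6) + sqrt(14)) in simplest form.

(-10*sqrt(42) - 15*sqrt(14) + 25*sqrt(6) + 45*sqrt(2))/6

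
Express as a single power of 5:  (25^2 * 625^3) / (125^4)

25^2 = 5^4; 625^3 = 5^12; 125^4 = 5^12
Combine exponents: 5^4

5^4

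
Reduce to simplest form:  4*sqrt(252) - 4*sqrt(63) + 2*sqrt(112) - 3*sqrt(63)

4*sqrt(252) = 24*sqrt(7); 4*sqrt(63) = 12*sqrt(7); 2*sqrt(112) = 8*sqrt(7); 3*sqrt(63) = 9*sqrt(7)
Combine: (24 - 12 + 8 - 9)·sqrt(7) = 11*sqrt(7)

11*sqrt(7)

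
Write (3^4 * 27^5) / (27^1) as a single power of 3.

3^4 = 3^4; 27^5 = 3^15; 27^1 = 3^3
Combine exponents: 3^16

3^16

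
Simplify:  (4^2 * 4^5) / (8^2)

2^8

4^2 = 2^4; 4^5 = 2^10; 8^2 = 2^6
Combine exponents: 2^8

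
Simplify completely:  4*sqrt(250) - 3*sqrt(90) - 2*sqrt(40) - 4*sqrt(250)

4*sqrt(250) = 20*sqrt(10); 3*sqrt(90) = 9*sqrt(10); 2*sqrt(40) = 4*sqrt(10); 4*sqrt(250) = 20*sqrt(10)
Combine: (20 - 9 - 4 - 20)·sqrt(10) = -13*sqrt(10)

-13*sqrt(10)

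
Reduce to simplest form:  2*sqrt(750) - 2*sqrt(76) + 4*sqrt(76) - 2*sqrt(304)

2*sqrt(750) = 10*sqrt(30); 2*sqrt(76) = 4*sqrt(19); 4*sqrt(76) = 8*sqrt(19); 2*sqrt(304) = 8*sqrt(19)

-4*sqrt(19) + 10*sqrt(30)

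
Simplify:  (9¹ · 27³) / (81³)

3^(-1)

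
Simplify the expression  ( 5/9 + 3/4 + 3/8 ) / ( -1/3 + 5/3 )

Numerator: 5/9 + 3/4 + 3/8 = 121/72
Denominator: -1/3 + 5/3 = 4/3
Divide: (121/72) · (3/4) = 121/96

121/96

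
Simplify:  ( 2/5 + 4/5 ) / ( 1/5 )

Numerator: 2/5 + 4/5 = 6/5
Denominator: 1/5 = 1/5
Divide: (6/5) · (5) = 6

6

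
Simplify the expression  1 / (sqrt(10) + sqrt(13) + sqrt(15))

Group as (sqrt(13) + sqrt(15)) + sqrt(10); multiply by (sqrt(13) + sqrt(15)) - sqrt(10), then rationalise the remaining surd.

(-5*sqrt(78) + 4*sqrt(15) + 6*sqrt(13) + 9*sqrt(10))/228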